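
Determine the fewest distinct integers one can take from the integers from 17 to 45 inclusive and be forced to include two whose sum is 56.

Group the elements by complementary pair {x, 56−x}: {17,39}, {18,38}, {19,37}, …, giving 11 two-element pairs, the single value 28 (it cannot pair with itself since the integers are distinct), and 6 integers whose partner 56−x falls outside [17,45].
Treating each of those 18 groups as a pigeonhole, one can pick one integer per group — 18 integers — with no two summing to 56.
The 19th integer lands in an occupied pair, forcing a sum of 56.

19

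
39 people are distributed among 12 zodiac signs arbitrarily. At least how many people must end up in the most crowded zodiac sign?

4

By pigeonhole, the 12 zodiac signs are the holes and the 39 people are the pigeons.
If every zodiac sign held at most 3 people, the total would be at most 12 × 3 = 36, which is less than 39.
So some zodiac sign holds at least ⌈39/12⌉ = 4 people.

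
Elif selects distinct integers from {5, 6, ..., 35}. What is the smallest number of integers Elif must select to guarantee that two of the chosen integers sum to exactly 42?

18

Group the elements by complementary pair {x, 42−x}: {7,35}, {8,34}, {9,33}, …, giving 14 two-element pairs, the single value 21 (it cannot pair with itself since the integers are distinct), and 2 integers whose partner 42−x falls outside [5,35].
Treating each of those 17 groups as a pigeonhole, one can pick one integer per group — 17 integers — with no two summing to 42.
The 18th integer lands in an occupied pair, forcing a sum of 42.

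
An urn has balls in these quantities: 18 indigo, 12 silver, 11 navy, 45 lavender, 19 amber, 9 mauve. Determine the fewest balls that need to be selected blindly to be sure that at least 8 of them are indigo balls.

In the worst case for collecting indigo balls, every non-indigo ball comes out first.
There are 12 + 11 + 45 + 19 + 9 = 96 non-indigo balls altogether.
After those, each further ball must be indigo, so 96 + 8 = 104 draws guarantee 8 indigo balls.

104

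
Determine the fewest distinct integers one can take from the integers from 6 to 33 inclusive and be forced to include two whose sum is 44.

18

Group the elements by complementary pair {x, 44−x}: {11,33}, {12,32}, {13,31}, …, giving 11 two-element pairs, the single value 22 (it cannot pair with itself since the integers are distinct), and 5 integers whose partner 44−x falls outside [6,33].
Treating each of those 17 groups as a pigeonhole, one can pick one integer per group — 17 integers — with no two summing to 44.
The 18th integer lands in an occupied pair, forcing a sum of 44.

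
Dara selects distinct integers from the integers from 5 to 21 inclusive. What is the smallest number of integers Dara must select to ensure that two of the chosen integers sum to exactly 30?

12

Two chosen integers sum to 30 exactly when both halves of some pair {x, 30−x} with 9 ≤ x ≤ 30−x ≤ 21 are chosen — 6 such pairs.
The remaining 5 elements (those with no distinct partner in range) can never complete a 30-sum, so the worst case takes all of them and one from each pair: 5 + 6 = 11.
Pigeonhole: the 12th integer has to be the second member of some pair, so 11 + 1 = 12.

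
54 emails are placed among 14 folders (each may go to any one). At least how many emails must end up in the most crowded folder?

By pigeonhole, the 14 folders are the holes and the 54 emails are the pigeons.
If every folder held at most 3 emails, the total would be at most 14 × 3 = 42, which is less than 54.
So some folder holds at least ⌈54/14⌉ = 4 emails.

4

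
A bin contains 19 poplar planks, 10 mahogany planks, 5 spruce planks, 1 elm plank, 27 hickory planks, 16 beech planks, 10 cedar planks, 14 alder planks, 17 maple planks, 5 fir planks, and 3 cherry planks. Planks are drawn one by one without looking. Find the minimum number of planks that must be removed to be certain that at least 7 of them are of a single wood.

57

By pigeonhole, the 11 woods are the holes; the planks drawn are the pigeons.
To avoid 7 of any one wood, the worst case takes at most 6 of each wood, or every plank of a wood that has fewer than 6.
That gives 6 + 6 + 5 + 1 + 6 + 6 + 6 + 6 + 6 + 5 + 3 = 56 planks with no wood reaching 7.
The next plank forces some wood to 7, so 56 + 1 = 57.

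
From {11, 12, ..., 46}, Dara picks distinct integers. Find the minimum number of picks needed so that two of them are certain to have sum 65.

A set avoiding the sum 65 can contain at most one of each pair {x, 65−x}, plus the 8 elements whose complement lies outside the range.
The integers 11, …, 32 (22 of them) are such a set: any two sum to at least 11+12 = 23 and at most 31+32 = 63 < 65.
Any 23rd integer completes one of the 14 pairs, so 23 choices force a sum of 65.

23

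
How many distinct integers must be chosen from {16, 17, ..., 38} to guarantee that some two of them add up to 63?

17

Two chosen integers sum to 63 exactly when both halves of some pair {x, 63−x} with 25 ≤ x ≤ 63−x ≤ 38 are chosen — 7 such pairs.
The remaining 9 elements (those with no distinct partner in range) can never complete a 63-sum, so the worst case takes all of them and one from each pair: 9 + 7 = 16.
Pigeonhole: the 17th integer has to be the second member of some pair, so 16 + 1 = 17.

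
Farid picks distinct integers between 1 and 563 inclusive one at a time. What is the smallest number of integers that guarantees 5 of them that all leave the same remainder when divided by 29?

Pigeonhole: the 29 residue classes mod 29 are the pigeonholes.
With 116 integers one could put 4 in each residue class and have no class reach 5.
The 117th integer pushes some class to 5, so 29·4 + 1 = 117.

117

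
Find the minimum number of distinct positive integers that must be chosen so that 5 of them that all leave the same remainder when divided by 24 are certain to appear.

The 24 residue classes mod 24 are the pigeonholes.
With 96 integers one could put 4 in each residue class and have no class reach 5.
The 97th integer pushes some class to 5, so 24·4 + 1 = 97.

97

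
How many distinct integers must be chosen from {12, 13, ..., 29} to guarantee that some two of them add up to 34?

Two chosen integers sum to 34 exactly when both halves of some pair {x, 34−x} with 12 ≤ x ≤ 34−x ≤ 22 are chosen — 5 such pairs.
The remaining 8 elements (those with no distinct partner in range) can never complete a 34-sum, so the worst case takes all of them and one from each pair: 8 + 5 = 13.
By pigeonhole, the 14th integer has to be the second member of some pair, so 13 + 1 = 14.

14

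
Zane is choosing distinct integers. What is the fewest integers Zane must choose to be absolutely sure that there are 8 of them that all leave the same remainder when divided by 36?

253

By pigeonhole, the 36 residue classes mod 36 are the pigeonholes.
With 252 integers one could put 7 in each residue class and have no class reach 8.
The 253rd integer pushes some class to 8, so 36·7 + 1 = 253.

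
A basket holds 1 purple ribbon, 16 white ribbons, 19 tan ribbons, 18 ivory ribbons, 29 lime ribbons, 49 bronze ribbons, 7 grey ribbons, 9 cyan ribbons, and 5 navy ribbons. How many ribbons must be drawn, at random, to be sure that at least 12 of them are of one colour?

An adversary could hand out at most 11 ribbons per colour (4 colours run out sooner): 1 + 11 + 11 + 11 + 11 + 11 + 7 + 9 + 5 = 77 ribbons and still no colour has 12.
By the pigeonhole principle, one more ribbon lands in a colour already at 11, so 78 draws are enough and 77 are not.

78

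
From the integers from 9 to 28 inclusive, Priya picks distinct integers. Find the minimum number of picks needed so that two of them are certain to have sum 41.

13

A set avoiding the sum 41 can contain at most one of each pair {x, 41−x}, plus the 4 elements whose complement lies outside the range.
The integers 9, …, 20 (12 of them) are such a set: any two sum to at least 9+10 = 19 and at most 19+20 = 39 < 41.
By the pigeonhole principle, any 13th integer completes one of the 8 pairs, so 13 choices force a sum of 41.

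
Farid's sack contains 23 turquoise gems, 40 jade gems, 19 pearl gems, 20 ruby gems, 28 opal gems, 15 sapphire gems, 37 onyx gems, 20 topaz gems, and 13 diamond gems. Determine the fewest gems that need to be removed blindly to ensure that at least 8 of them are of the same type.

By pigeonhole, the 9 types are the holes; the gems drawn are the pigeons.
To avoid 8 of any one type, the worst case takes at most 7 of each type.
That gives 7 + 7 + 7 + 7 + 7 + 7 + 7 + 7 + 7 = 63 gems with no type reaching 8.
The next gem forces some type to 8, so 63 + 1 = 64.

64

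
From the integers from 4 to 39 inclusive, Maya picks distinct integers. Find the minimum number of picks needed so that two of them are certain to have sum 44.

Group the elements by complementary pair {x, 44−x}: {5,39}, {6,38}, {7,37}, …, giving 17 two-element pairs, the single value 22 (it cannot pair with itself since the integers are distinct), and 1 integer whose partner 44−x falls outside [4,39].
Treating each of those 19 groups as a pigeonhole, one can pick one integer per group — 19 integers — with no two summing to 44.
The 20th integer lands in an occupied pair, forcing a sum of 44.

20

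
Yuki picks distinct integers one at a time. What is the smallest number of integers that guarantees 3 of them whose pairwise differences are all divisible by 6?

Integers whose pairwise differences are multiples of 6 are exactly those sharing a remainder mod 6. Pigeonhole: the 6 residue classes mod 6 are the pigeonholes.
With 12 integers one could put 2 in each residue class and have no class reach 3.
The 13th integer pushes some class to 3, so 6·2 + 1 = 13.

13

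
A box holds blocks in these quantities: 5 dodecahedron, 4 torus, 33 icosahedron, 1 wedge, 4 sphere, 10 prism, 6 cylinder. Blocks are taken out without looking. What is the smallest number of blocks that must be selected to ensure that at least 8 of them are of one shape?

35

Put each drawn block into a box by shape. The largest draw with every box below 8 takes min(count, 7) from each shape; shapes with fewer than 7 contribute all they have.
Σ min(cᵢ, 7) = 5 + 4 + 7 + 1 + 4 + 7 + 6 = 34.
Draw number 34 + 1 = 35 must push one box to 8.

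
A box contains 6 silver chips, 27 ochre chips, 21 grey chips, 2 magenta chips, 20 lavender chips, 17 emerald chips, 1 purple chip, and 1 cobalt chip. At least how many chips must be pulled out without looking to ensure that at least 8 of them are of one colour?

39

The 8 colours are the holes; the chips drawn are the pigeons.
To avoid 8 of any one colour, the worst case takes at most 7 of each colour, or every chip of a colour that has fewer than 7.
That gives 6 + 7 + 7 + 2 + 7 + 7 + 1 + 1 = 38 chips with no colour reaching 8.
The next chip forces some colour to 8, so 38 + 1 = 39.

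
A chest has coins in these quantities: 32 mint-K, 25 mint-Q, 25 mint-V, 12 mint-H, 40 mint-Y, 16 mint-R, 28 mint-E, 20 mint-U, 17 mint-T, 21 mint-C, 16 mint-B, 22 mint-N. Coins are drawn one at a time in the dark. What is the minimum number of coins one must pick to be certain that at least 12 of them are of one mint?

133

Pigeonhole: the 12 mints are the holes; the coins drawn are the pigeons.
To avoid 12 of any one mint, the worst case takes at most 11 of each mint.
That gives 11 + 11 + 11 + 11 + 11 + 11 + 11 + 11 + 11 + 11 + 11 + 11 = 132 coins with no mint reaching 12.
The next coin forces some mint to 12, so 132 + 1 = 133.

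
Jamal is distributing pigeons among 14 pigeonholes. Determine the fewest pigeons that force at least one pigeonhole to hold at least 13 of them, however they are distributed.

With 168 pigeons one could put exactly 12 in each of the 14 pigeonholes, and no pigeonhole would reach 13.
One more pigeon must land in a pigeonhole that already has 12, giving it 13.
So 14 × 12 + 1 = 169 pigeons are required.

169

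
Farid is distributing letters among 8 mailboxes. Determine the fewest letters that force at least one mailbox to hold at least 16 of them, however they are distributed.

121

With 120 letters one could put exactly 15 in each of the 8 mailboxes, and no mailbox would reach 16.
By the pigeonhole principle, one more letter must land in a mailbox that already has 15, giving it 16.
So 8 × 15 + 1 = 121 letters are required.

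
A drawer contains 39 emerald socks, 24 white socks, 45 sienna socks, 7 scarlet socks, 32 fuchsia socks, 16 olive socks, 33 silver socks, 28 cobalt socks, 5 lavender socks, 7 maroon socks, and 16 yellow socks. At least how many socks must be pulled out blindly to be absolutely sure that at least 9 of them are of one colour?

84

An adversary could hand out at most 8 socks per colour (scarlet, lavender, maroon run out sooner): 8 + 8 + 8 + 7 + 8 + 8 + 8 + 8 + 5 + 7 + 8 = 83 socks and still no colour has 9.
By the pigeonhole principle, one more sock lands in a colour already at 8, so 84 draws are enough and 83 are not.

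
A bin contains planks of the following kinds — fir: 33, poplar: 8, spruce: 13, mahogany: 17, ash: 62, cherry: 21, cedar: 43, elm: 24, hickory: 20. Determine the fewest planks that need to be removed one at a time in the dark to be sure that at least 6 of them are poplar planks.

239

In the worst case for collecting poplar planks, every non-poplar plank comes out first.
There are 33 + 13 + 17 + 62 + 21 + 43 + 24 + 20 = 233 non-poplar planks altogether.
After those, each further plank must be poplar, so 233 + 6 = 239 draws guarantee 6 poplar planks.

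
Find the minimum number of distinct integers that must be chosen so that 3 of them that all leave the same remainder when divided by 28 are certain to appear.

57

Pigeonhole: the 28 residue classes mod 28 are the pigeonholes.
With 56 integers one could put 2 in each residue class and have no class reach 3.
The 57th integer pushes some class to 3, so 28·2 + 1 = 57.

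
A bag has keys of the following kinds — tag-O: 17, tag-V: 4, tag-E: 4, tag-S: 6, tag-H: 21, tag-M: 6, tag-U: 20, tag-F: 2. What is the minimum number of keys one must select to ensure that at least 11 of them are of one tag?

By the pigeonhole principle, put each drawn key into a box by tag. The largest draw with every box below 11 takes min(count, 10) from each tag; tags with fewer than 10 contribute all they have.
Σ min(cᵢ, 10) = 10 + 4 + 4 + 6 + 10 + 6 + 10 + 2 = 52.
Draw number 52 + 1 = 53 must push one box to 11.

53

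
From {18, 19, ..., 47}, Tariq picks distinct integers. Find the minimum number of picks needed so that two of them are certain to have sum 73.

Group the elements by complementary pair {x, 73−x}: {26,47}, {27,46}, {28,45}, …, giving 11 two-element pairs and 8 integers whose partner 73−x falls outside [18,47].
Treating each of those 19 groups as a pigeonhole, one can pick one integer per group — 19 integers — with no two summing to 73.
The 20th integer lands in an occupied pair, forcing a sum of 73.

20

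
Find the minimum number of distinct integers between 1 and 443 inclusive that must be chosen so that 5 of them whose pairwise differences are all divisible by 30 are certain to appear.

121

Integers whose pairwise differences are multiples of 30 are exactly those sharing a remainder mod 30. Pigeonhole: the 30 residue classes mod 30 are the pigeonholes.
With 120 integers one could put 4 in each residue class and have no class reach 5.
The 121st integer pushes some class to 5, so 30·4 + 1 = 121.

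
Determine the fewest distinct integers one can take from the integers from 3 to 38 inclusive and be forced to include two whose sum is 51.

Group the elements by complementary pair {x, 51−x}: {13,38}, {14,37}, {15,36}, …, giving 13 two-element pairs and 10 integers whose partner 51−x falls outside [3,38].
Treating each of those 23 groups as a pigeonhole, one can pick one integer per group — 23 integers — with no two summing to 51.
The 24th integer lands in an occupied pair, forcing a sum of 51.

24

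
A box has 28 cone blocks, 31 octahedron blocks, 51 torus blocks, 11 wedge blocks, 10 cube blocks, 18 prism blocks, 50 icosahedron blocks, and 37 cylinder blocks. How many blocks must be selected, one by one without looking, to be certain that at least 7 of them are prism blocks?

In the worst case for collecting prism blocks, every non-prism block comes out first.
There are 28 + 31 + 51 + 11 + 10 + 50 + 37 = 218 non-prism blocks altogether.
After those, each further block must be prism, so 218 + 7 = 225 draws guarantee 7 prism blocks.

225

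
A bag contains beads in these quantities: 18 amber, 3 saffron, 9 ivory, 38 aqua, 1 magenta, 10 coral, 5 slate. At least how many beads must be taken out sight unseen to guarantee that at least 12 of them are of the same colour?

51

By the pigeonhole principle, put each drawn bead into a box by colour. The largest draw with every box below 12 takes min(count, 11) from each colour; colours with fewer than 11 contribute all they have.
Σ min(cᵢ, 11) = 11 + 3 + 9 + 11 + 1 + 10 + 5 = 50.
Draw number 50 + 1 = 51 must push one box to 12.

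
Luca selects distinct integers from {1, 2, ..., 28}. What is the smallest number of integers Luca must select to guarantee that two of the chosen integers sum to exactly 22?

Two chosen integers sum to 22 exactly when both halves of some pair {x, 22−x} with 1 ≤ x ≤ 22−x ≤ 21 are chosen — 10 such pairs.
The remaining 8 elements (those with no distinct partner in range) can never complete a 22-sum, so the worst case takes all of them and one from each pair: 8 + 10 = 18.
The 19th integer has to be the second member of some pair, so 18 + 1 = 19.

19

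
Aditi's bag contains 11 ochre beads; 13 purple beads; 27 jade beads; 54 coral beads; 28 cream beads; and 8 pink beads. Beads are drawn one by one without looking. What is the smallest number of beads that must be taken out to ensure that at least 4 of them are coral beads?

91

In the worst case for collecting coral beads, every non-coral bead comes out first.
There are 11 + 13 + 27 + 28 + 8 = 87 non-coral beads altogether.
After those, each further bead must be coral, so 87 + 4 = 91 draws guarantee 4 coral beads.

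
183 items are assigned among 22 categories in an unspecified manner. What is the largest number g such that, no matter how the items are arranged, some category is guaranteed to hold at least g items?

By the pigeonhole principle, the 22 categories are the holes and the 183 items are the pigeons.
If every category held at most 8 items, the total would be at most 22 × 8 = 176, which is less than 183.
So some category holds at least ⌈183/22⌉ = 9 items.

9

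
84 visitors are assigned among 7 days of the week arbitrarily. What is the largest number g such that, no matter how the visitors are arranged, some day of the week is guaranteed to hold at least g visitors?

By the pigeonhole principle, the 7 days of the week are the holes and the 84 visitors are the pigeons.
If every day of the week held at most 11 visitors, the total would be at most 7 × 11 = 77, which is less than 84.
So some day of the week holds at least ⌈84/7⌉ = 12 visitors.

12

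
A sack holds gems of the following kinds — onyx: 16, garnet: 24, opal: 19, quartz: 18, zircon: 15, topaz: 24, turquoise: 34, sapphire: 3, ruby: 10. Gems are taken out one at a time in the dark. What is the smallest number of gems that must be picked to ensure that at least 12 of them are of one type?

Pigeonhole: the 9 types are the holes; the gems drawn are the pigeons.
To avoid 12 of any one type, the worst case takes at most 11 of each type, or every gem of a type that has fewer than 11.
That gives 11 + 11 + 11 + 11 + 11 + 11 + 11 + 3 + 10 = 90 gems with no type reaching 12.
The next gem forces some type to 12, so 90 + 1 = 91.

91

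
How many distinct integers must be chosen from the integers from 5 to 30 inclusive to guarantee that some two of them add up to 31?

16

A set avoiding the sum 31 can contain at most one of each pair {x, 31−x}, plus the 4 elements whose complement lies outside the range.
The integers 16, …, 30 (15 of them) are such a set: any two sum to at least 16+17 = 33 > 31.
Pigeonhole: any 16th integer completes one of the 11 pairs, so 16 choices force a sum of 31.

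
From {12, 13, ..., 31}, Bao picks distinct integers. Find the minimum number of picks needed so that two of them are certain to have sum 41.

12

Group the elements by complementary pair {x, 41−x}: {12,29}, {13,28}, {14,27}, …, giving 9 two-element pairs and 2 integers whose partner 41−x falls outside [12,31].
By the pigeonhole principle, treating each of those 11 groups as a pigeonhole, one can pick one integer per group — 11 integers — with no two summing to 41.
The 12th integer lands in an occupied pair, forcing a sum of 41.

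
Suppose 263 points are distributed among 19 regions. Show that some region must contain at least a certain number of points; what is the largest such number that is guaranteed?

By the pigeonhole principle, the 19 regions are the holes and the 263 points are the pigeons.
If every region held at most 13 points, the total would be at most 19 × 13 = 247, which is less than 263.
So some region holds at least ⌈263/19⌉ = 14 points.

14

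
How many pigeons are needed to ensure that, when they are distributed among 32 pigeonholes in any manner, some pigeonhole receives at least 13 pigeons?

With 384 pigeons one could put exactly 12 in each of the 32 pigeonholes, and no pigeonhole would reach 13.
By the pigeonhole principle, one more pigeon must land in a pigeonhole that already has 12, giving it 13.
So 32 × 12 + 1 = 385 pigeons are required.

385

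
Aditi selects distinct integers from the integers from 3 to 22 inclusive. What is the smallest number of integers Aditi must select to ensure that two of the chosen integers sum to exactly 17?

Group the elements by complementary pair {x, 17−x}: {3,14}, {4,13}, {5,12}, …, giving 6 two-element pairs and 8 integers whose partner 17−x falls outside [3,22].
By the pigeonhole principle, treating each of those 14 groups as a pigeonhole, one can pick one integer per group — 14 integers — with no two summing to 17.
The 15th integer lands in an occupied pair, forcing a sum of 17.

15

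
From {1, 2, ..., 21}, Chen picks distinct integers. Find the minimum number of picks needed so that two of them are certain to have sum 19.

13

Two chosen integers sum to 19 exactly when both halves of some pair {x, 19−x} with 1 ≤ x ≤ 19−x ≤ 18 are chosen — 9 such pairs.
The remaining 3 elements (those with no distinct partner in range) can never complete a 19-sum, so the worst case takes all of them and one from each pair: 3 + 9 = 12.
The 13th integer has to be the second member of some pair, so 12 + 1 = 13.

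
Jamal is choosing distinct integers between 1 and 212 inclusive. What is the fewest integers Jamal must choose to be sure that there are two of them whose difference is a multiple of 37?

38

Integers whose pairwise differences are multiples of 37 are exactly those sharing a remainder mod 37. The 37 residue classes mod 37 are the pigeonholes.
With 37 integers one could put 1 in each residue class and have no class reach 2.
The 38th integer pushes some class to 2, so 37·1 + 1 = 38.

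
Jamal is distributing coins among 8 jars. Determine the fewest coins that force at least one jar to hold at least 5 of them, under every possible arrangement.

With 32 coins one could put exactly 4 in each of the 8 jars, and no jar would reach 5.
One more coin must land in a jar that already has 4, giving it 5.
So 8 × 4 + 1 = 33 coins are required.

33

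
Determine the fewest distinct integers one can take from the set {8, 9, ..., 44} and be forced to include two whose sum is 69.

28

Group the elements by complementary pair {x, 69−x}: {25,44}, {26,43}, {27,42}, …, giving 10 two-element pairs and 17 integers whose partner 69−x falls outside [8,44].
Pigeonhole: treating each of those 27 groups as a pigeonhole, one can pick one integer per group — 27 integers — with no two summing to 69.
The 28th integer lands in an occupied pair, forcing a sum of 69.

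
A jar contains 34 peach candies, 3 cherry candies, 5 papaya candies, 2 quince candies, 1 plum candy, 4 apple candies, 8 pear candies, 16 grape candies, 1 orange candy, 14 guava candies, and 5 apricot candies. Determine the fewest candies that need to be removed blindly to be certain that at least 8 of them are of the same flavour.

50

By pigeonhole, put each drawn candy into a box by flavour. The largest draw with every box below 8 takes min(count, 7) from each flavour; flavours with fewer than 7 contribute all they have.
Σ min(cᵢ, 7) = 7 + 3 + 5 + 2 + 1 + 4 + 7 + 7 + 1 + 7 + 5 = 49.
Draw number 49 + 1 = 50 must push one box to 8.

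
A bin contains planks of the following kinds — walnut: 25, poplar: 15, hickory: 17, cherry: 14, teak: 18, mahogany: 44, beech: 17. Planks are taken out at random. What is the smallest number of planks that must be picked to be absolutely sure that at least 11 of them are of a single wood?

71

By pigeonhole, the 7 woods are the holes; the planks drawn are the pigeons.
To avoid 11 of any one wood, the worst case takes at most 10 of each wood.
That gives 10 + 10 + 10 + 10 + 10 + 10 + 10 = 70 planks with no wood reaching 11.
The next plank forces some wood to 11, so 70 + 1 = 71.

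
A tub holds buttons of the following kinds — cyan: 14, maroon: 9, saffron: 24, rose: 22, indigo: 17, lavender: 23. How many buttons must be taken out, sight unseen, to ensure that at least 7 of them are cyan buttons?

In the worst case for collecting cyan buttons, every non-cyan button comes out first.
There are 9 + 24 + 22 + 17 + 23 = 95 non-cyan buttons altogether.
After those, each further button must be cyan, so 95 + 7 = 102 draws guarantee 7 cyan buttons.

102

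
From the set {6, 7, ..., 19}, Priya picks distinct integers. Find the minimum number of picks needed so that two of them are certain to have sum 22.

10

A set avoiding the sum 22 can contain at most one of each pair {x, 22−x}, plus the 4 elements whose complement lies outside the range or equal to its own complement.
The integers 11, …, 19 (9 of them) are such a set: any two sum to at least 11+12 = 23 > 22.
By the pigeonhole principle, any 10th integer completes one of the 5 pairs, so 10 choices force a sum of 22.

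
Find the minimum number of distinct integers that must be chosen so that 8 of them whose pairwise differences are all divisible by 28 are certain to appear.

197

Integers whose pairwise differences are multiples of 28 are exactly those sharing a remainder mod 28. The 28 residue classes mod 28 are the pigeonholes.
With 196 integers one could put 7 in each residue class and have no class reach 8.
The 197th integer pushes some class to 8, so 28·7 + 1 = 197.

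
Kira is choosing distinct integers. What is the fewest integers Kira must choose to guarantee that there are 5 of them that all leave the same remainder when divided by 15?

61

By pigeonhole, the 15 residue classes mod 15 are the pigeonholes.
With 60 integers one could put 4 in each residue class and have no class reach 5.
The 61st integer pushes some class to 5, so 15·4 + 1 = 61.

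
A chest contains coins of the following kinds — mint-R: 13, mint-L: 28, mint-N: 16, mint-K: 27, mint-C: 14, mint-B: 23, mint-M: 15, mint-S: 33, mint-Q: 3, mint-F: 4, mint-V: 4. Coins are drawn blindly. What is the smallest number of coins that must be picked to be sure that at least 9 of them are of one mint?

76

By pigeonhole, put each drawn coin into a box by mint. The largest draw with every box below 9 takes min(count, 8) from each mint; mints with fewer than 8 contribute all they have.
Σ min(cᵢ, 8) = 8 + 8 + 8 + 8 + 8 + 8 + 8 + 8 + 3 + 4 + 4 = 75.
Draw number 75 + 1 = 76 must push one box to 9.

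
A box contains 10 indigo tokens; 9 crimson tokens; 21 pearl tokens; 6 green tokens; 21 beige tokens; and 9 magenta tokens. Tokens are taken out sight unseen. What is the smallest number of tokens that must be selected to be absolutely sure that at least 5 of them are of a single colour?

25

An adversary could hand out at most 4 tokens per colour: 4 + 4 + 4 + 4 + 4 + 4 = 24 tokens and still no colour has 5.
Pigeonhole: one more token lands in a colour already at 4, so 25 draws are enough and 24 are not.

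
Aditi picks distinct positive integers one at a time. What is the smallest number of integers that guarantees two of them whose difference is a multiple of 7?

8

Integers whose pairwise differences are multiples of 7 are exactly those sharing a remainder mod 7. By the pigeonhole principle, the 7 residue classes mod 7 are the pigeonholes.
With 7 integers one could put 1 in each residue class and have no class reach 2.
The 8th integer pushes some class to 2, so 7·1 + 1 = 8.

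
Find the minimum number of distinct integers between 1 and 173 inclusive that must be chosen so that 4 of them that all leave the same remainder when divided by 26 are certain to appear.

The 26 residue classes mod 26 are the pigeonholes.
With 78 integers one could put 3 in each residue class and have no class reach 4.
The 79th integer pushes some class to 4, so 26·3 + 1 = 79.

79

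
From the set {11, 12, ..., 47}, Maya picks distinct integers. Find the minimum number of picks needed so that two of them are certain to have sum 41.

28

A set avoiding the sum 41 can contain at most one of each pair {x, 41−x}, plus the 17 elements whose complement lies outside the range.
The integers 21, …, 47 (27 of them) are such a set: any two sum to at least 21+22 = 43 > 41.
Any 28th integer completes one of the 10 pairs, so 28 choices force a sum of 41.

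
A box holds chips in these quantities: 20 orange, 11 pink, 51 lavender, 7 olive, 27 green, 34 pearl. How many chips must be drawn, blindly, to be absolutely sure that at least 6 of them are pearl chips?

122

In the worst case for collecting pearl chips, every non-pearl chip comes out first.
There are 20 + 11 + 51 + 7 + 27 = 116 non-pearl chips altogether.
After those, each further chip must be pearl, so 116 + 6 = 122 draws guarantee 6 pearl chips.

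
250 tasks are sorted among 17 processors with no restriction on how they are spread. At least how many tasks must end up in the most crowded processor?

The 17 processors are the holes and the 250 tasks are the pigeons.
If every processor held at most 14 tasks, the total would be at most 17 × 14 = 238, which is less than 250.
So some processor holds at least ⌈250/17⌉ = 15 tasks.

15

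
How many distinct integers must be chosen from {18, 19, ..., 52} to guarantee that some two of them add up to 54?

27

A set avoiding the sum 54 can contain at most one of each pair {x, 54−x}, plus the 17 elements whose complement lies outside the range or equal to its own complement.
The integers 27, …, 52 (26 of them) are such a set: any two sum to at least 27+28 = 55 > 54.
Pigeonhole: any 27th integer completes one of the 9 pairs, so 27 choices force a sum of 54.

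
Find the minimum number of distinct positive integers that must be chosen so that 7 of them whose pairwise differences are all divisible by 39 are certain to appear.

Integers whose pairwise differences are multiples of 39 are exactly those sharing a remainder mod 39. Pigeonhole: the 39 residue classes mod 39 are the pigeonholes.
With 234 integers one could put 6 in each residue class and have no class reach 7.
The 235th integer pushes some class to 7, so 39·6 + 1 = 235.

235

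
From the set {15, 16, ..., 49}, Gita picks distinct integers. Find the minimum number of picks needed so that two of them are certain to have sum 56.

Group the elements by complementary pair {x, 56−x}: {15,41}, {16,40}, {17,39}, …, giving 13 two-element pairs; the single value 28 (it cannot pair with itself since the integers are distinct); and 8 integers whose partner 56−x falls outside [15,49].
Treating each of those 22 groups as a pigeonhole, one can pick one integer per group — 22 integers — with no two summing to 56.
The 23rd integer lands in an occupied pair, forcing a sum of 56.

23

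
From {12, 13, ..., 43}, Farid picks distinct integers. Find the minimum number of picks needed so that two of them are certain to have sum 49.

Group the elements by complementary pair {x, 49−x}: {12,37}, {13,36}, {14,35}, …, giving 13 two-element pairs and 6 integers whose partner 49−x falls outside [12,43].
Treating each of those 19 groups as a pigeonhole, one can pick one integer per group — 19 integers — with no two summing to 49.
The 20th integer lands in an occupied pair, forcing a sum of 49.

20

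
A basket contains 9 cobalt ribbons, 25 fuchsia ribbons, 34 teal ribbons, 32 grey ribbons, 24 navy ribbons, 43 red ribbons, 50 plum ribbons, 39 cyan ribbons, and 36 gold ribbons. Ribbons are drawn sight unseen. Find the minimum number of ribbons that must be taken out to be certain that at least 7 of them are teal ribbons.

265

In the worst case for collecting teal ribbons, every non-teal ribbon comes out first.
There are 9 + 25 + 32 + 24 + 43 + 50 + 39 + 36 = 258 non-teal ribbons altogether.
After those, each further ribbon must be teal, so 258 + 7 = 265 draws guarantee 7 teal ribbons.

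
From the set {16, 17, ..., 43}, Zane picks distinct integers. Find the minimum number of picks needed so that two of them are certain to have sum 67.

19

Two chosen integers sum to 67 exactly when both halves of some pair {x, 67−x} with 24 ≤ x ≤ 67−x ≤ 43 are chosen — 10 such pairs.
The remaining 8 elements (those with no distinct partner in range) can never complete a 67-sum, so the worst case takes all of them and one from each pair: 8 + 10 = 18.
Pigeonhole: the 19th integer has to be the second member of some pair, so 18 + 1 = 19.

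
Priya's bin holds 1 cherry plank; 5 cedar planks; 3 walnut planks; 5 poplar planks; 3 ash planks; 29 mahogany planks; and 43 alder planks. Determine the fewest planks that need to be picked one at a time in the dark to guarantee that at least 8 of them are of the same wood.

Pigeonhole: the 7 woods are the holes; the planks drawn are the pigeons.
To avoid 8 of any one wood, the worst case takes at most 7 of each wood, or every plank of a wood that has fewer than 7.
That gives 1 + 5 + 3 + 5 + 3 + 7 + 7 = 31 planks with no wood reaching 8.
The next plank forces some wood to 8, so 31 + 1 = 32.

32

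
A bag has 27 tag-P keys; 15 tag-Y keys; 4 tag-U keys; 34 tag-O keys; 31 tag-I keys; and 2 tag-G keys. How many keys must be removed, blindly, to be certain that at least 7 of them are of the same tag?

The 6 tags are the holes; the keys drawn are the pigeons.
To avoid 7 of any one tag, the worst case takes at most 6 of each tag, or every key of a tag that has fewer than 6.
That gives 6 + 6 + 4 + 6 + 6 + 2 = 30 keys with no tag reaching 7.
The next key forces some tag to 7, so 30 + 1 = 31.

31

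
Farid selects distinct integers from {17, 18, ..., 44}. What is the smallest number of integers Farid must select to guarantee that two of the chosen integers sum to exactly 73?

Two chosen integers sum to 73 exactly when both halves of some pair {x, 73−x} with 29 ≤ x ≤ 73−x ≤ 44 are chosen — 8 such pairs.
The remaining 12 elements (those with no distinct partner in range) can never complete a 73-sum, so the worst case takes all of them and one from each pair: 12 + 8 = 20.
The 21st integer has to be the second member of some pair, so 20 + 1 = 21.

21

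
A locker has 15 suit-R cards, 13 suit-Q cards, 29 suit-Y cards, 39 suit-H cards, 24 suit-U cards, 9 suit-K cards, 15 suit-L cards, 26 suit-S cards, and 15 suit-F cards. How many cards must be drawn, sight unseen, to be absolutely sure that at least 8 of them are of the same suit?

An adversary could hand out at most 7 cards per suit: 7 + 7 + 7 + 7 + 7 + 7 + 7 + 7 + 7 = 63 cards and still no suit has 8.
Pigeonhole: one more card lands in a suit already at 7, so 64 draws are enough and 63 are not.

64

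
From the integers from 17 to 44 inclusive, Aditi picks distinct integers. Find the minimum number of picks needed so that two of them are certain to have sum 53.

19

Group the elements by complementary pair {x, 53−x}: {17,36}, {18,35}, {19,34}, …, giving 10 two-element pairs and 8 integers whose partner 53−x falls outside [17,44].
By pigeonhole, treating each of those 18 groups as a pigeonhole, one can pick one integer per group — 18 integers — with no two summing to 53.
The 19th integer lands in an occupied pair, forcing a sum of 53.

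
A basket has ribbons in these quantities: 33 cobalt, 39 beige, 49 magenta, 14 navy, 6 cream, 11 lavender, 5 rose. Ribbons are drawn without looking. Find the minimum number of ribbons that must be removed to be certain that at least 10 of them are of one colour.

57

An adversary could hand out at most 9 ribbons per colour (cream, rose run out sooner): 9 + 9 + 9 + 9 + 6 + 9 + 5 = 56 ribbons and still no colour has 10.
One more ribbon lands in a colour already at 9, so 57 draws are enough and 56 are not.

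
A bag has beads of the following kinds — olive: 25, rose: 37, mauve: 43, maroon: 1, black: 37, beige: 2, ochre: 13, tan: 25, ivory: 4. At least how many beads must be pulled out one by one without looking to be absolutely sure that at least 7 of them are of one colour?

44

The 9 colours are the holes; the beads drawn are the pigeons.
To avoid 7 of any one colour, the worst case takes at most 6 of each colour, or every bead of a colour that has fewer than 6.
That gives 6 + 6 + 6 + 1 + 6 + 2 + 6 + 6 + 4 = 43 beads with no colour reaching 7.
The next bead forces some colour to 7, so 43 + 1 = 44.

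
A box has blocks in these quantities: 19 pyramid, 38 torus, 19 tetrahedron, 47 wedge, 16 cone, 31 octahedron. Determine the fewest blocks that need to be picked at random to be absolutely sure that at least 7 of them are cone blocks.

In the worst case for collecting cone blocks, every non-cone block comes out first.
There are 19 + 38 + 19 + 47 + 31 = 154 non-cone blocks altogether.
After those, each further block must be cone, so 154 + 7 = 161 draws guarantee 7 cone blocks.

161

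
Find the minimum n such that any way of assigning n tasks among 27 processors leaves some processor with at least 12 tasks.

298

With 297 tasks one could put exactly 11 in each of the 27 processors, and no processor would reach 12.
One more task must land in a processor that already has 11, giving it 12.
So 27 × 11 + 1 = 298 tasks are required.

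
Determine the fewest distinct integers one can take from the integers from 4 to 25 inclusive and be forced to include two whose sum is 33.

14

Two chosen integers sum to 33 exactly when both halves of some pair {x, 33−x} with 8 ≤ x ≤ 33−x ≤ 25 are chosen — 9 such pairs.
The remaining 4 elements (those with no distinct partner in range) can never complete a 33-sum, so the worst case takes all of them and one from each pair: 4 + 9 = 13.
The 14th integer has to be the second member of some pair, so 13 + 1 = 14.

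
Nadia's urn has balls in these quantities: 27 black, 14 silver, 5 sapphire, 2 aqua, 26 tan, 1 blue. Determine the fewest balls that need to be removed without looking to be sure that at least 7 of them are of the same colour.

The 6 colours are the holes; the balls drawn are the pigeons.
To avoid 7 of any one colour, the worst case takes at most 6 of each colour, or every ball of a colour that has fewer than 6.
That gives 6 + 6 + 5 + 2 + 6 + 1 = 26 balls with no colour reaching 7.
The next ball forces some colour to 7, so 26 + 1 = 27.

27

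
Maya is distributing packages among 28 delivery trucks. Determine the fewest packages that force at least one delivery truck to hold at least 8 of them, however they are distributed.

With 196 packages one could put exactly 7 in each of the 28 delivery trucks, and no delivery truck would reach 8.
One more package must land in a delivery truck that already has 7, giving it 8.
So 28 × 7 + 1 = 197 packages are required.

197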